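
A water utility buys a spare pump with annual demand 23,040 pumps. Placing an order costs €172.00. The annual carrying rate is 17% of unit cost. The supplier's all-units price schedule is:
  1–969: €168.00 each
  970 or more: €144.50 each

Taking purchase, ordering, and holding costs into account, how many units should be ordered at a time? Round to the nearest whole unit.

Holding cost per unit per year at price C is H = 0.17·C.
Evaluate total cost at each tier's feasible EOQ or, if the EOQ is below the tier, at the tier's minimum quantity.
EOQ at €168.00 = 526.8 (feasible in tier 1): TC = 23,040×€168.00 + (23,040/526.8)×172 + (526.8/2)×0.17×€168.00 = €3,885,765.26.
EOQ at €144.50 = 568.0 < 970, so use break Q=970: TC = 23,040×€144.50 + (23,040/970.0)×172 + (970.0/2)×0.17×€144.50 = €3,345,279.47.
Lowest total cost is €3,345,279.47 at Q = 970.0.

Q* ≈ 970 pumps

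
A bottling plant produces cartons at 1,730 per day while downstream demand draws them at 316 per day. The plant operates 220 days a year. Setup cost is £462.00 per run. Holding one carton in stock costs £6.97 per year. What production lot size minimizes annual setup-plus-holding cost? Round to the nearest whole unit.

Annual demand D = 316 × 220 = 69,520.
Production build-up factor (1 − d/p) = 1 − 316/1,730 = 0.8173.
Q* = √(2DS / (H(1 − d/p))) = √(2 × 69,520 × 462 / (6.97 × 0.8173)).
= √(64,236,480 / 5.6969) ≈ 3357.939.

Q* ≈ 3,358 cartons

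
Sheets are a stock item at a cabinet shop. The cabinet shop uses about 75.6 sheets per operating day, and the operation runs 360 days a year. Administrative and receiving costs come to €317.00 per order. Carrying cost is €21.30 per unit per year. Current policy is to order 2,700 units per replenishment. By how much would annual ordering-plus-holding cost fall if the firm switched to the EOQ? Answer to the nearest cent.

Extra cost ≈ €12,779.28 per year

Annual demand D = 75.6 × 360 = 27,216.
EOQ = √(2DS/H) = √(2 × 27,216 × 317 / 21.3) ≈ 900.05.
Cost at Q* = (D/Q*)S + (Q*/2)H = √(2DSH) ≈ €19,171.08.
Cost at Q = 2,700: (27,216/2,700)×317 + (2,700/2)×21.3 = €3,195.36 + €28,755.00 = €31,950.36.
Excess = €31,950.36 − €19,171.08 = €12,779.28.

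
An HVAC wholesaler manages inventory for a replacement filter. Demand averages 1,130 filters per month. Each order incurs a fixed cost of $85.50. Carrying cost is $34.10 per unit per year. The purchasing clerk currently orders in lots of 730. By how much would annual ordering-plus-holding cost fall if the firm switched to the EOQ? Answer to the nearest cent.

Extra cost ≈ $5,142.58 per year

Annual demand D = 1,130 × 12 = 13,560.
EOQ = √(2DS/H) = √(2 × 13,560 × 85.5 / 34.1) ≈ 260.77.
Cost at Q* = (D/Q*)S + (Q*/2)H = √(2DSH) ≈ $8,892.12.
Cost at Q = 730: (13,560/730)×85.5 + (730/2)×34.1 = $1,588.19 + $12,446.50 = $14,034.69.
Excess = $14,034.69 − $8,892.12 = $5,142.58.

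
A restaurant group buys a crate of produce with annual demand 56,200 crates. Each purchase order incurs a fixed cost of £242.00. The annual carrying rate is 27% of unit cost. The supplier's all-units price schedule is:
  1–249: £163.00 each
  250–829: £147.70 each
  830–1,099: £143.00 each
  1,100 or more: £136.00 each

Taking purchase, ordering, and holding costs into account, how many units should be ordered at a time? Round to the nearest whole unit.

Q* ≈ 1,100 crates

Holding cost per unit per year at price C is H = 0.27·C.
Evaluate total cost at each tier's feasible EOQ or, if the EOQ is below the tier, at the tier's minimum quantity.
Tier 1 (£163.00): EOQ = 786.2 exceeds tier's upper bound 249, so this tier is dominated.
EOQ at £147.70 = 825.9 (feasible in tier 2): TC = 56,200×£147.70 + (56,200/825.9)×242 + (825.9/2)×0.27×£147.70 = £8,333,675.40.
EOQ at £143.00 = 839.3 (feasible in tier 3): TC = 56,200×£143.00 + (56,200/839.3)×242 + (839.3/2)×0.27×£143.00 = £8,069,007.14.
EOQ at £136.00 = 860.7 < 1100, so use break Q=1100: TC = 56,200×£136.00 + (56,200/1100.0)×242 + (1100.0/2)×0.27×£136.00 = £7,675,760.00.
Lowest total cost is £7,675,760.00 at Q = 1100.0.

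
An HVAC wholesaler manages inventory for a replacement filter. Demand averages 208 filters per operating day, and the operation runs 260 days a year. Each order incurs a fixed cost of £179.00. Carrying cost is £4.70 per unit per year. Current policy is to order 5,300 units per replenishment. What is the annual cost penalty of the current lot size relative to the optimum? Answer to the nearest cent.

Annual demand D = 208 × 260 = 54,080.
EOQ = √(2DS/H) = √(2 × 54,080 × 179 / 4.7) ≈ 2029.60.
Cost at Q* = (D/Q*)S + (Q*/2)H = √(2DSH) ≈ £9,539.13.
Cost at Q = 5,300: (54,080/5,300)×179 + (5,300/2)×4.7 = £1,826.48 + £12,455.00 = £14,281.48.
Excess = £14,281.48 − £9,539.13 = £4,742.35.

Extra cost ≈ £4,742.35 per year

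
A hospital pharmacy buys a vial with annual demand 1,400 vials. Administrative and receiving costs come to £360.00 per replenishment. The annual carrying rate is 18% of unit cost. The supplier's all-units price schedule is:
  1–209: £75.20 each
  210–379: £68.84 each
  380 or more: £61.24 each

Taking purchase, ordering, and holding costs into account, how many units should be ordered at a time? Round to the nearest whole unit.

Q* ≈ 380 vials

Holding cost per unit per year at price C is H = 0.18·C.
Candidates are each tier's EOQ (if it falls in that tier) and each price-break quantity.
Tier 1 (£75.20): EOQ = 272.9 exceeds tier's upper bound 209, so this tier is dominated.
EOQ at £68.84 = 285.2 (feasible in tier 2): TC = 1,400×£68.84 + (1,400/285.2)×360 + (285.2/2)×0.18×£68.84 = £99,910.17.
EOQ at £61.24 = 302.4 < 380, so use break Q=380: TC = 1,400×£61.24 + (1,400/380.0)×360 + (380.0/2)×0.18×£61.24 = £89,156.72.
Lowest total cost is £89,156.72 at Q = 380.0.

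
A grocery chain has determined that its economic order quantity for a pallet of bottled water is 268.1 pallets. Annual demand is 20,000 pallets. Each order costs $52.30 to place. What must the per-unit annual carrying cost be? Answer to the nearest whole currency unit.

The basic EOQ model gives Q* = √(2DS/H); rearrange for the unknown.
From Q* = √(2DS/H): H = 2DS / Q*² = 2 × 20,000 × 52.3 / 268.1² = 29.1050.

H ≈ $29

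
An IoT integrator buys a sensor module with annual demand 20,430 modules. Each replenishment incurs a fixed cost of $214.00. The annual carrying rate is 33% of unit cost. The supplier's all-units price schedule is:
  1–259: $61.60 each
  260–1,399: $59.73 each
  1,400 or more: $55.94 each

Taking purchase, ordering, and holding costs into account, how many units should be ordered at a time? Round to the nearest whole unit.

Holding cost per unit per year at price C is H = 0.33·C.
For each price level, check whether its EOQ is feasible; otherwise the best quantity at that price is the breakpoint.
Tier 1 ($61.60): EOQ = 655.9 exceeds tier's upper bound 259, so this tier is dominated.
EOQ at $59.73 = 666.0 (feasible in tier 2): TC = 20,430×$59.73 + (20,430/666.0)×214 + (666.0/2)×0.33×$59.73 = $1,233,412.22.
EOQ at $55.94 = 688.2 < 1400, so use break Q=1400: TC = 20,430×$55.94 + (20,430/1400.0)×214 + (1400.0/2)×0.33×$55.94 = $1,158,899.21.
Lowest total cost is $1,158,899.21 at Q = 1400.0.

Q* ≈ 1,400 modules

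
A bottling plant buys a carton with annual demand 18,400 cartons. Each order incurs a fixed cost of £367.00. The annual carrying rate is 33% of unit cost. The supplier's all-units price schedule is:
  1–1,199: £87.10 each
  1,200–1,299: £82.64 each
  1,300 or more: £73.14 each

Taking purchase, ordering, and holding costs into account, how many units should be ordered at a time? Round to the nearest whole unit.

Q* ≈ 1,300 cartons

Holding cost per unit per year at price C is H = 0.33·C.
Evaluate total cost at each tier's feasible EOQ or, if the EOQ is below the tier, at the tier's minimum quantity.
EOQ at £87.10 = 685.5 (feasible in tier 1): TC = 18,400×£87.10 + (18,400/685.5)×367 + (685.5/2)×0.33×£87.10 = £1,622,342.57.
EOQ at £82.64 = 703.7 < 1200, so use break Q=1200: TC = 18,400×£82.64 + (18,400/1200.0)×367 + (1200.0/2)×0.33×£82.64 = £1,542,566.05.
EOQ at £73.14 = 748.0 < 1300, so use break Q=1300: TC = 18,400×£73.14 + (18,400/1300.0)×367 + (1300.0/2)×0.33×£73.14 = £1,366,658.99.
Lowest total cost is £1,366,658.99 at Q = 1300.0.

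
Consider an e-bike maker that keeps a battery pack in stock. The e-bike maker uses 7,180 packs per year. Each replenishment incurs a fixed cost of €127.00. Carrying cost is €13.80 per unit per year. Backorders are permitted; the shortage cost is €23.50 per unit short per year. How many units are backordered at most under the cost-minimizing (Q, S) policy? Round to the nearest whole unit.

With planned backorders, Q* = √(2DS/H) · √((H+B)/B).
√(2DS/H) = √(2 × 7,180 × 127 / 13.8) = 363.529.
√((H+B)/B) = √((13.8+23.5)/23.5) = 1.2599.
Q* ≈ 457.994.
S* = Q* · H/(H+B) = 457.994 × 13.8/37.3 ≈ 169.446.

S* ≈ 169 packs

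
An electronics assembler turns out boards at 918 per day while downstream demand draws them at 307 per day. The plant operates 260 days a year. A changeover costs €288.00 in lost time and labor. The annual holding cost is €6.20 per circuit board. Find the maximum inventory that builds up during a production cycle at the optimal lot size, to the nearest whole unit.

Annual demand D = 307 × 260 = 79,820.
Production build-up factor (1 − d/p) = 1 − 307/918 = 0.6656.
Q* = √(2DS / (H(1 − d/p))) = √(2 × 79,820 × 288 / (6.2 × 0.6656)).
= √(45,976,320 / 4.1266) ≈ 3337.890.
Maximum inventory = Q*(1 − d/p) = 3337.890 × 0.6656 ≈ 2221.624.

I_max ≈ 2,222 boards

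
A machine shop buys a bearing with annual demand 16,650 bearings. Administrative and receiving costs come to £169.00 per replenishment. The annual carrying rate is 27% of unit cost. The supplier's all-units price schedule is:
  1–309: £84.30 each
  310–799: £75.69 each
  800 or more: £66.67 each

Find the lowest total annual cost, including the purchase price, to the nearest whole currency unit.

TC* ≈ £1,120,773

Holding cost per unit per year at price C is H = 0.27·C.
For each price level, check whether its EOQ is feasible; otherwise the best quantity at that price is the breakpoint.
Tier 1 (£84.30): EOQ = 497.2 exceeds tier's upper bound 309, so this tier is dominated.
EOQ at £75.69 = 524.8 (feasible in tier 2): TC = 16,650×£75.69 + (16,650/524.8)×169 + (524.8/2)×0.27×£75.69 = £1,270,962.74.
EOQ at £66.67 = 559.1 < 800, so use break Q=800: TC = 16,650×£66.67 + (16,650/800.0)×169 + (800.0/2)×0.27×£66.67 = £1,120,773.17.
Lowest total cost among the candidates is at Q = 800.0.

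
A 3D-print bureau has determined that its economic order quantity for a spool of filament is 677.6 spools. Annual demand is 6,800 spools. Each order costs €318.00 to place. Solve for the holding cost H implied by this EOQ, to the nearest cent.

Squaring Q* = √(2DS/H) gives Q*² = 2DS/H.
From Q* = √(2DS/H): H = 2DS / Q*² = 2 × 6,800 × 318 / 677.6² = 9.4193.

H ≈ €9.42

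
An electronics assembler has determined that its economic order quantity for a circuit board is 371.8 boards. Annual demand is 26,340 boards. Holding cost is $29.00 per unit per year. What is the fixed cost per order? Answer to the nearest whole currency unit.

Invert the EOQ relation Q*² = 2DS/H.
From Q* = √(2DS/H): S = Q*²H / (2D) = 371.8² × 29 / (2 × 26,340) = 76.0976.

S ≈ $76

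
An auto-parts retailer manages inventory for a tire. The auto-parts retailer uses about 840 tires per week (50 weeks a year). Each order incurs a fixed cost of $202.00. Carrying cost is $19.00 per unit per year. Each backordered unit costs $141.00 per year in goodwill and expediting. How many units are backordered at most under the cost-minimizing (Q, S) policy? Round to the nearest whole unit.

S* ≈ 120 tires

Annual demand D = 840 × 50 = 42,000.
With planned backorders, Q* = √(2DS/H) · √((H+B)/B).
√(2DS/H) = √(2 × 42,000 × 202 / 19) = 945.015.
√((H+B)/B) = √((19+141)/141) = 1.0652.
Q* ≈ 1006.674.
S* = Q* · H/(H+B) = 1006.674 × 19/160 ≈ 119.543.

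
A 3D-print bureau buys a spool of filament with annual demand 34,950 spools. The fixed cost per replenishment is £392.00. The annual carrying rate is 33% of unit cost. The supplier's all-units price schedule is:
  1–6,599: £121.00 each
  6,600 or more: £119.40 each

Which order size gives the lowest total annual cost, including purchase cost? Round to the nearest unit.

Q* ≈ 828 spools

Holding cost per unit per year at price C is H = 0.33·C.
For each price level, check whether its EOQ is feasible; otherwise the best quantity at that price is the breakpoint.
EOQ at £121.00 = 828.4 (feasible in tier 1): TC = 34,950×£121.00 + (34,950/828.4)×392 + (828.4/2)×0.33×£121.00 = £4,262,027.39.
EOQ at £119.40 = 833.9 < 6600, so use break Q=6600: TC = 34,950×£119.40 + (34,950/6600.0)×392 + (6600.0/2)×0.33×£119.40 = £4,305,132.42.
Lowest total cost is £4,262,027.39 at Q = 828.4.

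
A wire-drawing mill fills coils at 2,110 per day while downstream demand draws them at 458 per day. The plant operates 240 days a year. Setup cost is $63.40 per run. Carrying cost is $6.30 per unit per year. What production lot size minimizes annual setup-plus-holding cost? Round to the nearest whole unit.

Annual demand D = 458 × 240 = 109,920.
Production build-up factor (1 − d/p) = 1 − 458/2,110 = 0.7829.
Q* = √(2DS / (H(1 − d/p))) = √(2 × 109,920 × 63.4 / (6.3 × 0.7829)).
= √(13,937,856 / 4.9325) ≈ 1680.985.

Q* ≈ 1,681 coils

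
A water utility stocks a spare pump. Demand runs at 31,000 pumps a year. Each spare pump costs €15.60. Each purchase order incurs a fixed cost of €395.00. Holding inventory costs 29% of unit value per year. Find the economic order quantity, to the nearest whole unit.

Q* ≈ 2,327 pumps

Holding cost H = 0.29 × €15.60 = €4.5240 per unit per year.
EOQ = √(2DS / H) = √(2 × 31,000 × 395 / 4.524).
= √(24,490,000 / 4.524) = √5,413,351.0168 ≈ 2326.661.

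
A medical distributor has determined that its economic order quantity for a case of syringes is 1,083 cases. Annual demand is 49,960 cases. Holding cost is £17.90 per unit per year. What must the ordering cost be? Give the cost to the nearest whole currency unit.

The basic EOQ model gives Q* = √(2DS/H); rearrange for the unknown.
From Q* = √(2DS/H): S = Q*²H / (2D) = 1,083² × 17.9 / (2 × 49,960) = 210.1152.

S ≈ £210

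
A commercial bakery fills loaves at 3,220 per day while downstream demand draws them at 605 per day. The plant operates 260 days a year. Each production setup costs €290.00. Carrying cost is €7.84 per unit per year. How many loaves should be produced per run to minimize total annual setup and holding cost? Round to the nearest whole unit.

Q* ≈ 3,785 loaves

Annual demand D = 605 × 260 = 157,300.
Production build-up factor (1 − d/p) = 1 − 605/3,220 = 0.8121.
Q* = √(2DS / (H(1 − d/p))) = √(2 × 157,300 × 290 / (7.84 × 0.8121)).
= √(91,234,000 / 6.367) ≈ 3785.406.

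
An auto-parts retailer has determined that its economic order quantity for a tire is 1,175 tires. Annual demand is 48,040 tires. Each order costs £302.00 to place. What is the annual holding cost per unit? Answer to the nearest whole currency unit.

H ≈ £21

The basic EOQ model gives Q* = √(2DS/H); rearrange for the unknown.
From Q* = √(2DS/H): H = 2DS / Q*² = 2 × 48,040 × 302 / 1,175² = 21.0167.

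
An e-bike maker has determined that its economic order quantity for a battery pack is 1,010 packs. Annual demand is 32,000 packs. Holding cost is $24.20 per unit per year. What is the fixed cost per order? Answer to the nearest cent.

Invert the EOQ relation Q*² = 2DS/H.
From Q* = √(2DS/H): S = Q*²H / (2D) = 1,010² × 24.2 / (2 × 32,000) = 385.7253.

S ≈ $385.73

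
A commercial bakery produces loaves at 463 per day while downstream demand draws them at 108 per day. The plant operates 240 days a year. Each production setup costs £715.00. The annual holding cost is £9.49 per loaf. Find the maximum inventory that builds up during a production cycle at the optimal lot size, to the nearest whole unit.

I_max ≈ 1,731 loaves

Annual demand D = 108 × 240 = 25,920.
Production build-up factor (1 − d/p) = 1 − 108/463 = 0.7667.
Q* = √(2DS / (H(1 − d/p))) = √(2 × 25,920 × 715 / (9.49 × 0.7667)).
= √(37,065,600 / 7.2763) ≈ 2256.985.
Maximum inventory = Q*(1 − d/p) = 2256.985 × 0.7667 ≈ 1730.518.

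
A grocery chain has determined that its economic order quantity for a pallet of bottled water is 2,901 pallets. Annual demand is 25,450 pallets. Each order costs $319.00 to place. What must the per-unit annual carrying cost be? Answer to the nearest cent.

Invert the EOQ relation Q*² = 2DS/H.
From Q* = √(2DS/H): H = 2DS / Q*² = 2 × 25,450 × 319 / 2,901² = 1.9294.

H ≈ $1.93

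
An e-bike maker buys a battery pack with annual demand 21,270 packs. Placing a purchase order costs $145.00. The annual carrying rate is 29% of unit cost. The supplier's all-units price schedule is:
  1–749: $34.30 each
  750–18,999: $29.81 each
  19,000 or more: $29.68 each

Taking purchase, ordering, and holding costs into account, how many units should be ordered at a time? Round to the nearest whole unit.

Holding cost per unit per year at price C is H = 0.29·C.
Candidates are each tier's EOQ (if it falls in that tier) and each price-break quantity.
Tier 1 ($34.30): EOQ = 787.5 exceeds tier's upper bound 749, so this tier is dominated.
EOQ at $29.81 = 844.7 (feasible in tier 2): TC = 21,270×$29.81 + (21,270/844.7)×145 + (844.7/2)×0.29×$29.81 = $641,361.05.
EOQ at $29.68 = 846.5 < 19000, so use break Q=19000: TC = 21,270×$29.68 + (21,270/19000.0)×145 + (19000.0/2)×0.29×$29.68 = $713,224.32.
Lowest total cost is $641,361.05 at Q = 844.7.

Q* ≈ 845 packs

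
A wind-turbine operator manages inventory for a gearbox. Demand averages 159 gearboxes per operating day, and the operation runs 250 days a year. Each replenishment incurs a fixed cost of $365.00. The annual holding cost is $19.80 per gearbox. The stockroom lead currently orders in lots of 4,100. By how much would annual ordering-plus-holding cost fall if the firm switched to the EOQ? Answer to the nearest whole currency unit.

Extra cost ≈ $20,159 per year

Annual demand D = 159 × 250 = 39,750.
EOQ = √(2DS/H) = √(2 × 39,750 × 365 / 19.8) ≈ 1210.59.
Cost at Q* = (D/Q*)S + (Q*/2)H = √(2DSH) ≈ $23,969.70.
Cost at Q = 4,100: (39,750/4,100)×365 + (4,100/2)×19.8 = $3,538.72 + $40,590.00 = $44,128.72.
Excess = $44,128.72 − $23,969.70 = $20,159.02.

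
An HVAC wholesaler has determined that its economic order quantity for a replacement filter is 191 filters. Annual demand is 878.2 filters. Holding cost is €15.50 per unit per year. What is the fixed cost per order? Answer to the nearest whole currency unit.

S ≈ €322

Squaring Q* = √(2DS/H) gives Q*² = 2DS/H.
From Q* = √(2DS/H): S = Q*²H / (2D) = 191² × 15.5 / (2 × 878.2) = 321.9400.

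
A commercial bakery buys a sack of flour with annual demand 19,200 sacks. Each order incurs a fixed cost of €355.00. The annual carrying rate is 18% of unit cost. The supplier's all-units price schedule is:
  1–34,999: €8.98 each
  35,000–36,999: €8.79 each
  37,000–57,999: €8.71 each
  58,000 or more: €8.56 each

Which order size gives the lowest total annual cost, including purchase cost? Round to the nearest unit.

Holding cost per unit per year at price C is H = 0.18·C.
Evaluate total cost at each tier's feasible EOQ or, if the EOQ is below the tier, at the tier's minimum quantity.
EOQ at €8.98 = 2904.1 (feasible in tier 1): TC = 19,200×€8.98 + (19,200/2904.1)×355 + (2904.1/2)×0.18×€8.98 = €177,110.12.
EOQ at €8.79 = 2935.3 < 35000, so use break Q=35000: TC = 19,200×€8.79 + (19,200/35000.0)×355 + (35000.0/2)×0.18×€8.79 = €196,651.24.
EOQ at €8.71 = 2948.7 < 37000, so use break Q=37000: TC = 19,200×€8.71 + (19,200/37000.0)×355 + (37000.0/2)×0.18×€8.71 = €196,420.52.
EOQ at €8.56 = 2974.4 < 58000, so use break Q=58000: TC = 19,200×€8.56 + (19,200/58000.0)×355 + (58000.0/2)×0.18×€8.56 = €209,152.72.
Lowest total cost is €177,110.12 at Q = 2904.1.

Q* ≈ 2,904 sacks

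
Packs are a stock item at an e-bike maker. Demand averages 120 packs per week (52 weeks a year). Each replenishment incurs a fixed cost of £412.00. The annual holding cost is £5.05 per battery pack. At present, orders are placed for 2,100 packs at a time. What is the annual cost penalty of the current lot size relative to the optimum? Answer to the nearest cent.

Extra cost ≈ £1,431.06 per year

Annual demand D = 120 × 52 = 6,240.
EOQ = √(2DS/H) = √(2 × 6,240 × 412 / 5.05) ≈ 1009.04.
Cost at Q* = (D/Q*)S + (Q*/2)H = √(2DSH) ≈ £5,095.67.
Cost at Q = 2,100: (6,240/2,100)×412 + (2,100/2)×5.05 = £1,224.23 + £5,302.50 = £6,526.73.
Excess = £6,526.73 − £5,095.67 = £1,431.06.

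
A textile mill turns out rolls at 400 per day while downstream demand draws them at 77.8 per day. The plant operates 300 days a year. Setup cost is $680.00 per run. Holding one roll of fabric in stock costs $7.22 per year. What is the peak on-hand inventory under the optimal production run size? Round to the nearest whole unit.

I_max ≈ 1,882 rolls

Annual demand D = 77.8 × 300 = 23,340.
Production build-up factor (1 − d/p) = 1 − 77.8/400 = 0.8055.
Q* = √(2DS / (H(1 − d/p))) = √(2 × 23,340 × 680 / (7.22 × 0.8055)).
= √(31,742,400 / 5.8157) ≈ 2336.246.
Maximum inventory = Q*(1 − d/p) = 2336.246 × 0.8055 ≈ 1881.846.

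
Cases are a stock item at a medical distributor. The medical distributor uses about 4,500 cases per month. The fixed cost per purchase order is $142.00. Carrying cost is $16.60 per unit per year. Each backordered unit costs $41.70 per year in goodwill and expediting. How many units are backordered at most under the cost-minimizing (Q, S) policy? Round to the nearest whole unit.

S* ≈ 324 cases

Annual demand D = 4,500 × 12 = 54,000.
With planned backorders, Q* = √(2DS/H) · √((H+B)/B).
√(2DS/H) = √(2 × 54,000 × 142 / 16.6) = 961.174.
√((H+B)/B) = √((16.6+41.7)/41.7) = 1.1824.
Q* ≈ 1136.497.
S* = Q* · H/(H+B) = 1136.497 × 16.6/58.3 ≈ 323.599.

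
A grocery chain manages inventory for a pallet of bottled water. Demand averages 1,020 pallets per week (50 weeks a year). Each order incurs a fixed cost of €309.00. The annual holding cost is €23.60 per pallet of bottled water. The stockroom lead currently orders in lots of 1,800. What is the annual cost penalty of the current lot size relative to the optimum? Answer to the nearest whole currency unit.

Extra cost ≈ €2,722 per year

Annual demand D = 1,020 × 50 = 51,000.
EOQ = √(2DS/H) = √(2 × 51,000 × 309 / 23.6) ≈ 1155.64.
Cost at Q* = (D/Q*)S + (Q*/2)H = √(2DSH) ≈ €27,273.15.
Cost at Q = 1,800: (51,000/1,800)×309 + (1,800/2)×23.6 = €8,755.00 + €21,240.00 = €29,995.00.
Excess = €29,995.00 − €27,273.15 = €2,721.85.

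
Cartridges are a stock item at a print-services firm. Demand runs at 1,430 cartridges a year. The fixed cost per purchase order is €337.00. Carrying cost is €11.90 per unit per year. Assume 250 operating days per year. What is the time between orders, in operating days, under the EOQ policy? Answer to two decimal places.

T ≈ 49.75 days

The optimal lot size = √(2DS/H) = √(2 × 1,430 × 337 / 11.9) ≈ 284.59.
Cycle time = Q*/D × 250 = 284.59 / 1,430 × 250 ≈ 49.754 days.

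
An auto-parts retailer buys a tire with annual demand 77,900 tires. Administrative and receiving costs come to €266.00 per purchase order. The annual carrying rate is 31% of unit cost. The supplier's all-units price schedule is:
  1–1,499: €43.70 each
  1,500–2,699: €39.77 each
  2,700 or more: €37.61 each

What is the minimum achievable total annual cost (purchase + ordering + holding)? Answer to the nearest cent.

Holding cost per unit per year at price C is H = 0.31·C.
Candidates are each tier's EOQ (if it falls in that tier) and each price-break quantity.
Tier 1 (€43.70): EOQ = 1749.1 exceeds tier's upper bound 1499, so this tier is dominated.
EOQ at €39.77 = 1833.4 (feasible in tier 2): TC = 77,900×€39.77 + (77,900/1833.4)×266 + (1833.4/2)×0.31×€39.77 = €3,120,686.89.
EOQ at €37.61 = 1885.4 < 2700, so use break Q=2700: TC = 77,900×€37.61 + (77,900/2700.0)×266 + (2700.0/2)×0.31×€37.61 = €2,953,233.38.
Lowest total cost among the candidates is at Q = 2700.0.

TC* ≈ €2,953,233.38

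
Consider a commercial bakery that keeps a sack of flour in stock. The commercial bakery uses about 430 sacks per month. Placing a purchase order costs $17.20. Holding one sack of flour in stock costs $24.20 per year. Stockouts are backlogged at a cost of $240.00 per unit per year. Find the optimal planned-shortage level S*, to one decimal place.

Annual demand D = 430 × 12 = 5,160.
With planned backorders, Q* = √(2DS/H) · √((H+B)/B).
√(2DS/H) = √(2 × 5,160 × 17.2 / 24.2) = 85.644.
√((H+B)/B) = √((24.2+240)/240) = 1.0492.
Q* ≈ 89.858.
S* = Q* · H/(H+B) = 89.858 × 24.2/264.2 ≈ 8.231.

S* ≈ 8.2 sacks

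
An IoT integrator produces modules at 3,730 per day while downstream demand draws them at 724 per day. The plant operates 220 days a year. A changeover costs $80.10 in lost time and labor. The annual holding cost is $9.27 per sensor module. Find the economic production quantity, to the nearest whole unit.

Q* ≈ 1,848 modules

Annual demand D = 724 × 220 = 159,280.
Production build-up factor (1 − d/p) = 1 − 724/3,730 = 0.8059.
Q* = √(2DS / (H(1 − d/p))) = √(2 × 159,280 × 80.1 / (9.27 × 0.8059)).
= √(25,516,656 / 7.4707) ≈ 1848.128.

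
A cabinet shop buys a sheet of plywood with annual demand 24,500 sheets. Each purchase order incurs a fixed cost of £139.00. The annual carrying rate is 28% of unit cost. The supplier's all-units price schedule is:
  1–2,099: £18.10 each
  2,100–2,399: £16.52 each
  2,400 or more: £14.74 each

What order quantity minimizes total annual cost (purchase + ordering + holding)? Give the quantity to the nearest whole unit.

Q* ≈ 2,400 sheets

Holding cost per unit per year at price C is H = 0.28·C.
Evaluate total cost at each tier's feasible EOQ or, if the EOQ is below the tier, at the tier's minimum quantity.
EOQ at £18.10 = 1159.3 (feasible in tier 1): TC = 24,500×£18.10 + (24,500/1159.3)×139 + (1159.3/2)×0.28×£18.10 = £449,325.21.
EOQ at £16.52 = 1213.4 < 2100, so use break Q=2100: TC = 24,500×£16.52 + (24,500/2100.0)×139 + (2100.0/2)×0.28×£16.52 = £411,218.55.
EOQ at £14.74 = 1284.6 < 2400, so use break Q=2400: TC = 24,500×£14.74 + (24,500/2400.0)×139 + (2400.0/2)×0.28×£14.74 = £367,501.60.
Lowest total cost is £367,501.60 at Q = 2400.0.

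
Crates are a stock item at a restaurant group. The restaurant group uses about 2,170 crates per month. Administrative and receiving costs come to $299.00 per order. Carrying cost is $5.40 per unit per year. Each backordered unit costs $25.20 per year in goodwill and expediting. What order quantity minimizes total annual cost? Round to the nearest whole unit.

Annual demand D = 2,170 × 12 = 26,040.
With planned backorders, Q* = √(2DS/H) · √((H+B)/B).
√(2DS/H) = √(2 × 26,040 × 299 / 5.4) = 1698.143.
√((H+B)/B) = √((5.4+25.2)/25.2) = 1.1019.
Q* ≈ 1871.262.

Q* ≈ 1,871 crates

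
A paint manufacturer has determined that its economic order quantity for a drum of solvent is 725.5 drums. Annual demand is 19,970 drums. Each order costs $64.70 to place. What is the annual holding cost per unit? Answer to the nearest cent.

The basic EOQ model gives Q* = √(2DS/H); rearrange for the unknown.
From Q* = √(2DS/H): H = 2DS / Q*² = 2 × 19,970 × 64.7 / 725.5² = 4.9095.

H ≈ $4.91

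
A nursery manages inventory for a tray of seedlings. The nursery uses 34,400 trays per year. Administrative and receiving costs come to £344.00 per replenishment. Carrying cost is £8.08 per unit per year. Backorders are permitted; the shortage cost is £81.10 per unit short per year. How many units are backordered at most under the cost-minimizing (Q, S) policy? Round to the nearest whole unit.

With planned backorders, Q* = √(2DS/H) · √((H+B)/B).
√(2DS/H) = √(2 × 34,400 × 344 / 8.08) = 1711.464.
√((H+B)/B) = √((8.08+81.1)/81.1) = 1.0486.
Q* ≈ 1794.697.
S* = Q* · H/(H+B) = 1794.697 × 8.08/89.18 ≈ 162.605.

S* ≈ 163 trays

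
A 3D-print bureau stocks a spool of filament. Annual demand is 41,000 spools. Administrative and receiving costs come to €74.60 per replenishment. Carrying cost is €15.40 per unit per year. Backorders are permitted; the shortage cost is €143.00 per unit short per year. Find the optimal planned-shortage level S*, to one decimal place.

With planned backorders, Q* = √(2DS/H) · √((H+B)/B).
√(2DS/H) = √(2 × 41,000 × 74.6 / 15.4) = 630.255.
√((H+B)/B) = √((15.4+143)/143) = 1.0525.
Q* ≈ 663.324.
S* = Q* · H/(H+B) = 663.324 × 15.4/158.4 ≈ 64.490.

S* ≈ 64.5 spools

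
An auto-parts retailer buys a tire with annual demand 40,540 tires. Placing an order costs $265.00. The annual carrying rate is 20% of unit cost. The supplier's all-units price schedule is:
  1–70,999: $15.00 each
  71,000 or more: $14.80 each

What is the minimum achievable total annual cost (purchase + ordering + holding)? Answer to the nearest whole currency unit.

Holding cost per unit per year at price C is H = 0.20·C.
Candidates are each tier's EOQ (if it falls in that tier) and each price-break quantity.
EOQ at $15.00 = 2676.2 (feasible in tier 1): TC = 40,540×$15.00 + (40,540/2676.2)×265 + (2676.2/2)×0.20×$15.00 = $616,128.61.
EOQ at $14.80 = 2694.2 < 71000, so use break Q=71000: TC = 40,540×$14.80 + (40,540/71000.0)×265 + (71000.0/2)×0.20×$14.80 = $705,223.31.
Lowest total cost among the candidates is at Q = 2676.2.

TC* ≈ $616,129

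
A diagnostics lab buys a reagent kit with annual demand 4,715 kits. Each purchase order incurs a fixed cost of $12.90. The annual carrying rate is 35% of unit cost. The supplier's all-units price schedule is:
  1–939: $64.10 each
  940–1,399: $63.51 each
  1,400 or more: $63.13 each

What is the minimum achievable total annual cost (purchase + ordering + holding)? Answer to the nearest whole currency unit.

Holding cost per unit per year at price C is H = 0.35·C.
Candidates are each tier's EOQ (if it falls in that tier) and each price-break quantity.
EOQ at $64.10 = 73.6 (feasible in tier 1): TC = 4,715×$64.10 + (4,715/73.6)×12.9 + (73.6/2)×0.35×$64.10 = $303,883.51.
EOQ at $63.51 = 74.0 < 940, so use break Q=940: TC = 4,715×$63.51 + (4,715/940.0)×12.9 + (940.0/2)×0.35×$63.51 = $309,961.75.
EOQ at $63.13 = 74.2 < 1400, so use break Q=1400: TC = 4,715×$63.13 + (4,715/1400.0)×12.9 + (1400.0/2)×0.35×$63.13 = $313,168.25.
Lowest total cost among the candidates is at Q = 73.6.

TC* ≈ $303,884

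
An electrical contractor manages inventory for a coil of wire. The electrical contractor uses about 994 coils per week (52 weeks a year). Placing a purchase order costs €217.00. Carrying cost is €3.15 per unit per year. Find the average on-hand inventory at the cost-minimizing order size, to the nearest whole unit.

Average inventory ≈ 1,334 coils

Annual demand D = 994 × 52 = 51,688.
Q* = √(2DS/H) = √(2 × 51,688 × 217 / 3.15) ≈ 2668.61.
Average inventory = Q*/2 ≈ 2668.61 / 2 = 1334.303.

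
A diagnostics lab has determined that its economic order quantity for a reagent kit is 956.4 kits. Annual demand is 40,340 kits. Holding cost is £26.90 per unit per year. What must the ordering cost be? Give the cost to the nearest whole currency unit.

S ≈ £305

Invert the EOQ relation Q*² = 2DS/H.
From Q* = √(2DS/H): S = Q*²H / (2D) = 956.4² × 26.9 / (2 × 40,340) = 304.9759.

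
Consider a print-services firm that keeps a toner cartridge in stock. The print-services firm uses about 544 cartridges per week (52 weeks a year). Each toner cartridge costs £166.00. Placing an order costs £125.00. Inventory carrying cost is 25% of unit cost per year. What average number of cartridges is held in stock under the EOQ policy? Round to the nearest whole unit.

Average inventory ≈ 206 cartridges

Annual demand D = 544 × 52 = 28,288.
Holding cost H = 0.25 × £166.00 = £41.5000 per unit per year.
Q* = √(2DS/H) = √(2 × 28,288 × 125 / 41.5) ≈ 412.81.
Average inventory = Q*/2 ≈ 412.81 / 2 = 206.404.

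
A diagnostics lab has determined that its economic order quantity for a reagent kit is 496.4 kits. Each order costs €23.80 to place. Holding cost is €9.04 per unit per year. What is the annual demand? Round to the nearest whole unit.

D ≈ 46,798 kits per year

Invert the EOQ relation Q*² = 2DS/H.
From Q* = √(2DS/H): D = Q*²H / (2S) = 496.4² × 9.04 / (2 × 23.8) = 46797.755.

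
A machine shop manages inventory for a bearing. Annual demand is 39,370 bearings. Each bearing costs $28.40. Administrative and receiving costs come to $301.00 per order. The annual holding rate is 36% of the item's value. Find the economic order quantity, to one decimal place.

Q* ≈ 1,522.5 bearings

Holding cost H = 0.36 × $28.40 = $10.2240 per unit per year.
EOQ = √(2DS / H) = √(2 × 39,370 × 301 / 10.224).
= √(23,700,740 / 10.224) = √2,318,147.4961 ≈ 1522.546.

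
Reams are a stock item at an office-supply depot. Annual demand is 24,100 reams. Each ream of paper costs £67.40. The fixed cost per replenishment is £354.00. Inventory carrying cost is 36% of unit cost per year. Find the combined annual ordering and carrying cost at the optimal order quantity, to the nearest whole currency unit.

Holding cost H = 0.36 × £67.40 = £24.2640 per unit per year.
The optimal lot size = √(2DS/H) = √(2 × 24,100 × 354 / 24.264) ≈ 838.58.
At Q*, ordering cost (D/Q*)S equals holding cost (Q*/2)H, each = √(DSH/2).
Minimum total = √(2DSH) = √(2 × 24,100 × 354 × 24.264) ≈ 20347.279.

TC* ≈ £20,347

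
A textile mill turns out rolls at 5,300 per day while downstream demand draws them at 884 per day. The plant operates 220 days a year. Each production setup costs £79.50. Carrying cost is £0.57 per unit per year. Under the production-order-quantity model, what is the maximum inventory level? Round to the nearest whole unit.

I_max ≈ 6,723 rolls

Annual demand D = 884 × 220 = 194,480.
Production build-up factor (1 − d/p) = 1 − 884/5,300 = 0.8332.
Q* = √(2DS / (H(1 − d/p))) = √(2 × 194,480 × 79.5 / (0.57 × 0.8332)).
= √(30,922,320 / 0.4749) ≈ 8069.043.
Maximum inventory = Q*(1 − d/p) = 8069.043 × 0.8332 ≈ 6723.187.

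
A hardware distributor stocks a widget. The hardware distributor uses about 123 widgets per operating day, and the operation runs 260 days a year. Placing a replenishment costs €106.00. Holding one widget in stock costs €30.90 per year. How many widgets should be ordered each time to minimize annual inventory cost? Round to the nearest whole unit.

Q* ≈ 468 widgets

Annual demand D = 123 × 260 = 31,980.
EOQ = √(2DS / H) = √(2 × 31,980 × 106 / 30.9).
= √(6,779,760 / 30.9) = √219,409.7087 ≈ 468.412.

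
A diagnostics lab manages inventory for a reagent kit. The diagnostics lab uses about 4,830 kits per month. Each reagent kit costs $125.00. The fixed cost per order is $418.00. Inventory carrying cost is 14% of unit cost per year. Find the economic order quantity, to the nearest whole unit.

Q* ≈ 1,664 kits

Annual demand D = 4,830 × 12 = 57,960.
Holding cost H = 0.14 × $125.00 = $17.5000 per unit per year.
EOQ = √(2DS / H) = √(2 × 57,960 × 418 / 17.5).
= √(48,454,560 / 17.5) = √2,768,832 ≈ 1663.981.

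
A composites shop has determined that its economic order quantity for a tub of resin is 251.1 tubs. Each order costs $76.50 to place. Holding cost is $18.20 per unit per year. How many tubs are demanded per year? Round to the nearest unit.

Squaring Q* = √(2DS/H) gives Q*² = 2DS/H.
From Q* = √(2DS/H): D = Q*²H / (2S) = 251.1² × 18.2 / (2 × 76.5) = 7500.209.

D ≈ 7,500 tubs per year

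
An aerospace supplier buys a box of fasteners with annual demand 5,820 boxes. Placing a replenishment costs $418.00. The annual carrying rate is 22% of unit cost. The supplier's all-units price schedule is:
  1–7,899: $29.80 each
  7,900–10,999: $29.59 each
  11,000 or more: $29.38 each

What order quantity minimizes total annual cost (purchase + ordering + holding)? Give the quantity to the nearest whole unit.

Holding cost per unit per year at price C is H = 0.22·C.
For each price level, check whether its EOQ is feasible; otherwise the best quantity at that price is the breakpoint.
EOQ at $29.80 = 861.5 (feasible in tier 1): TC = 5,820×$29.80 + (5,820/861.5)×418 + (861.5/2)×0.22×$29.80 = $179,083.86.
EOQ at $29.59 = 864.5 < 7900, so use break Q=7900: TC = 5,820×$29.59 + (5,820/7900.0)×418 + (7900.0/2)×0.22×$29.59 = $198,235.45.
EOQ at $29.38 = 867.6 < 11000, so use break Q=11000: TC = 5,820×$29.38 + (5,820/11000.0)×418 + (11000.0/2)×0.22×$29.38 = $206,762.56.
Lowest total cost is $179,083.86 at Q = 861.5.

Q* ≈ 861 boxes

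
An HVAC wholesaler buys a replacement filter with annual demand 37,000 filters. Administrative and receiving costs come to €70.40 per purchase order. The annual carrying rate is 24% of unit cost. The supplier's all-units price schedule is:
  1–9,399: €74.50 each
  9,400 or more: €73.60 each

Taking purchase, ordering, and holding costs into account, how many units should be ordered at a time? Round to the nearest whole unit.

Holding cost per unit per year at price C is H = 0.24·C.
Evaluate total cost at each tier's feasible EOQ or, if the EOQ is below the tier, at the tier's minimum quantity.
EOQ at €74.50 = 539.8 (feasible in tier 1): TC = 37,000×€74.50 + (37,000/539.8)×70.4 + (539.8/2)×0.24×€74.50 = €2,766,151.30.
EOQ at €73.60 = 543.1 < 9400, so use break Q=9400: TC = 37,000×€73.60 + (37,000/9400.0)×70.4 + (9400.0/2)×0.24×€73.60 = €2,806,497.91.
Lowest total cost is €2,766,151.30 at Q = 539.8.

Q* ≈ 540 filters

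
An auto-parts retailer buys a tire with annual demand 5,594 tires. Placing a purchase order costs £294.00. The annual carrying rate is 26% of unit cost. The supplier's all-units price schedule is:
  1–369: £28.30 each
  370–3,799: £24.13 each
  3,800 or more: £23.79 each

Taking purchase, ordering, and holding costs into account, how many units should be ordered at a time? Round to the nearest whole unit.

Holding cost per unit per year at price C is H = 0.26·C.
For each price level, check whether its EOQ is feasible; otherwise the best quantity at that price is the breakpoint.
Tier 1 (£28.30): EOQ = 668.6 exceeds tier's upper bound 369, so this tier is dominated.
EOQ at £24.13 = 724.1 (feasible in tier 2): TC = 5,594×£24.13 + (5,594/724.1)×294 + (724.1/2)×0.26×£24.13 = £139,525.93.
EOQ at £23.79 = 729.2 < 3800, so use break Q=3800: TC = 5,594×£23.79 + (5,594/3800.0)×294 + (3800.0/2)×0.26×£23.79 = £145,266.32.
Lowest total cost is £139,525.93 at Q = 724.1.

Q* ≈ 724 tires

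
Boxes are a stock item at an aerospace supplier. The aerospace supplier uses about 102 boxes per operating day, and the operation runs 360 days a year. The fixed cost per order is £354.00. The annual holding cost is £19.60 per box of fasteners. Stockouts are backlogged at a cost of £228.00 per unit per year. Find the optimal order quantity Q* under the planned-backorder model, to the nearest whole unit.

Annual demand D = 102 × 360 = 36,720.
With planned backorders, Q* = √(2DS/H) · √((H+B)/B).
√(2DS/H) = √(2 × 36,720 × 354 / 19.6) = 1151.701.
√((H+B)/B) = √((19.6+228)/228) = 1.0421.
Q* ≈ 1200.184.

Q* ≈ 1,200 boxes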